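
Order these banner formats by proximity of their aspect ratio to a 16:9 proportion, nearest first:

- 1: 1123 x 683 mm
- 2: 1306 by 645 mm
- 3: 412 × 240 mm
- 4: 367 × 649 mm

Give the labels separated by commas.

4, 3, 1, 2

1: 1123/683 ≈ 1.644 → |1.644 − 1.778| = 0.134
2: 1306/645 ≈ 2.025 → |2.025 − 1.778| = 0.247
3: 412/240 ≈ 1.717 → |1.717 − 1.778| = 0.061
4: 649/367 ≈ 1.768 → |1.768 − 1.778| = 0.010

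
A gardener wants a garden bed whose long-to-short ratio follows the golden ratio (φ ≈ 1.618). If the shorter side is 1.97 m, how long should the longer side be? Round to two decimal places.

golden ratio ≈ 1.61803.
Longer side = 1.97 × 1.61803 ≈ 3.1875 → 3.19 m.

3.19 m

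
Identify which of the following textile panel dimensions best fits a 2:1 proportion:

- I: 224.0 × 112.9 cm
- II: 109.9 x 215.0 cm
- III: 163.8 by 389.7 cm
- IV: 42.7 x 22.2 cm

I

Target 2:1 ≈ 2.000.
I: 1.984 (Δ0.016)  II: 1.956 (Δ0.044)  III: 2.379 (Δ0.379)  IV: 1.923 (Δ0.077)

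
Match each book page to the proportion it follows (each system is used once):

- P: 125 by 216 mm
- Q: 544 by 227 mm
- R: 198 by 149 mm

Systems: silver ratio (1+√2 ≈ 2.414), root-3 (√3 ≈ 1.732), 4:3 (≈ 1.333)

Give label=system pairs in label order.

P = 216/125 ≈ 1.728 → root-3 (1.732)
Q = 544/227 ≈ 2.396 → silver ratio (2.414)
R = 198/149 ≈ 1.329 → 4:3 (1.333)

P=root-3, Q=silver ratio, R=4:3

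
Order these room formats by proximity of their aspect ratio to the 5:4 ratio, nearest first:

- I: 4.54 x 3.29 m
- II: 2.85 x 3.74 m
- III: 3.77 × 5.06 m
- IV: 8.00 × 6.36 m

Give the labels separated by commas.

IV, II, III, I

I: 4.54/3.29 ≈ 1.380 → |1.380 − 1.250| = 0.130
II: 3.74/2.85 ≈ 1.312 → |1.312 − 1.250| = 0.062
III: 5.06/3.77 ≈ 1.342 → |1.342 − 1.250| = 0.092
IV: 8.00/6.36 ≈ 1.258 → |1.258 − 1.250| = 0.008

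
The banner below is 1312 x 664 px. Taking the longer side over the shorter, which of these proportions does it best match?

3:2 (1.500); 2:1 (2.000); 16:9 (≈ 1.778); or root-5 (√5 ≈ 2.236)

2:1

Ratio = 1312 / 664 ≈ 1.976.
Distances: 3:2 1.500 (Δ 0.476); 2:1 2.000 (Δ 0.024); 16:9 1.778 (Δ 0.198); root-5 2.236 (Δ 0.260).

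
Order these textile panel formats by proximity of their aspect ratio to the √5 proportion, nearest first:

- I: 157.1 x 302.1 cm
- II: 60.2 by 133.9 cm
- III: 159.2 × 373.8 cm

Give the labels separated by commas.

II, III, I

Ratios: I = 302.1 / 157.1 ≈ 1.923; II = 133.9 / 60.2 ≈ 2.224; III = 373.8 / 159.2 ≈ 2.348.
|Δ from 2.236|: I 0.313; II 0.012; III 0.112.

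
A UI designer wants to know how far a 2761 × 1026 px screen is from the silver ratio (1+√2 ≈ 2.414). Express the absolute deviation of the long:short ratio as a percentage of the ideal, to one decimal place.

Ratio = 2761 / 1026 ≈ 2.6910.
Ideal silver ratio ≈ 2.4142. |2.6910 − 2.4142| / 2.4142 ≈ 11.47% → 11.5%.

11.5%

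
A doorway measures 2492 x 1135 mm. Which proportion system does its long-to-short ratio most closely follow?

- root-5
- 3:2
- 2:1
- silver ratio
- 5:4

root-5

2492/1135 ≈ 2.196. Nearest candidates are root-5 (2.236, off by 0.040) and 2:1 (2.000, off by 0.196).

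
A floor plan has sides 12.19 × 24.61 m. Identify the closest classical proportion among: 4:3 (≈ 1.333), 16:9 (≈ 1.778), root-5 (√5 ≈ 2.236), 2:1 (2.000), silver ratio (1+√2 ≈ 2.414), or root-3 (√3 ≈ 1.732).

2:1

Ratio = 24.61 / 12.19 ≈ 2.019.
Distances: 4:3 1.333 (Δ 0.686); 16:9 1.778 (Δ 0.241); root-5 2.236 (Δ 0.217); 2:1 2.000 (Δ 0.019); silver ratio 2.414 (Δ 0.395); root-3 1.732 (Δ 0.287).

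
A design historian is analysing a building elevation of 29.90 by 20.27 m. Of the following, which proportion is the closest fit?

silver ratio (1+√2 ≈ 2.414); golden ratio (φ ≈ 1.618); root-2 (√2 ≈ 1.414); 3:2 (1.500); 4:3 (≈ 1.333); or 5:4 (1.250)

Ratio = 29.90 / 20.27 ≈ 1.475.
Distances: silver ratio 2.414 (Δ 0.939); golden ratio 1.618 (Δ 0.143); root-2 1.414 (Δ 0.061); 3:2 1.500 (Δ 0.025); 4:3 1.333 (Δ 0.142); 5:4 1.250 (Δ 0.225).

3:2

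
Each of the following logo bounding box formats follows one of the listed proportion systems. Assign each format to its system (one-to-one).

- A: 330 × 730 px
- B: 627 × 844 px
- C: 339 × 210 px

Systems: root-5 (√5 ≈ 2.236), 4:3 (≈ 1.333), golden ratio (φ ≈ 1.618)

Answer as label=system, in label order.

A = 730/330 ≈ 2.212 → root-5 (2.236)
B = 844/627 ≈ 1.346 → 4:3 (1.333)
C = 339/210 ≈ 1.614 → golden ratio (1.618)

A=root-5, B=4:3, C=golden ratio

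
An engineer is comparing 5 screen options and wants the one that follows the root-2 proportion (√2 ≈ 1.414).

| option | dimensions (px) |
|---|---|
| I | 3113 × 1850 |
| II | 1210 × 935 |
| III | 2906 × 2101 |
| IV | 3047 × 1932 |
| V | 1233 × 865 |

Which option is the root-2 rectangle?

Ratios (long/short): I ≈ 1.683; II ≈ 1.294; III ≈ 1.383; IV ≈ 1.577; V ≈ 1.425.
root-2 ≈ 1.414; option V is nearest (Δ 0.011).

V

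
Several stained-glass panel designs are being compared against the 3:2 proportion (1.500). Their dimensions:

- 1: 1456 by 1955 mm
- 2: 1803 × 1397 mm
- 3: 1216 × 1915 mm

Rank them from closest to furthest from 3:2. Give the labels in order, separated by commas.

3, 1, 2

Ratios: 1 = 1955 / 1456 ≈ 1.343; 2 = 1803 / 1397 ≈ 1.291; 3 = 1915 / 1216 ≈ 1.575.
|Δ from 1.500|: 1 0.157; 2 0.209; 3 0.075.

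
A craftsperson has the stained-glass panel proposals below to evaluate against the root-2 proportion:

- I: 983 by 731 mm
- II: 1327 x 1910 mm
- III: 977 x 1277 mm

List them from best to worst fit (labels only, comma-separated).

II, I, III

Ratios: I = 983 / 731 ≈ 1.345; II = 1910 / 1327 ≈ 1.439; III = 1277 / 977 ≈ 1.307.
|Δ from 1.414|: I 0.069; II 0.025; III 0.107.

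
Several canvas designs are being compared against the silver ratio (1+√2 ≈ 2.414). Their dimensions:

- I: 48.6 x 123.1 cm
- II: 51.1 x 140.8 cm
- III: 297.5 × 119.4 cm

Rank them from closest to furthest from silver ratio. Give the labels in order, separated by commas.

III, I, II

I: 123.1/48.6 ≈ 2.533 → |2.533 − 2.414| = 0.119
II: 140.8/51.1 ≈ 2.755 → |2.755 − 2.414| = 0.341
III: 297.5/119.4 ≈ 2.492 → |2.492 − 2.414| = 0.078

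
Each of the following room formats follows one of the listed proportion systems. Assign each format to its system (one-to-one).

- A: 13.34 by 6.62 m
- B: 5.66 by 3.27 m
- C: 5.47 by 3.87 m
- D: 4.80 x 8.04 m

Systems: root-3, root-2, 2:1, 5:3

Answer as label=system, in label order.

A = 13.34/6.62 ≈ 2.015 → 2:1 (2.000)
B = 5.66/3.27 ≈ 1.731 → root-3 (1.732)
C = 5.47/3.87 ≈ 1.413 → root-2 (1.414)
D = 8.04/4.80 ≈ 1.675 → 5:3 (1.667)

A=2:1, B=root-3, C=root-2, D=5:3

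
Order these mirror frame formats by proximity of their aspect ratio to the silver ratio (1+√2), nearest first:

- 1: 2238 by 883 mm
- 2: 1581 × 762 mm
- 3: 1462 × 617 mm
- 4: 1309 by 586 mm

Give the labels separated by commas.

1: 2238/883 ≈ 2.535 → |2.535 − 2.414| = 0.121
2: 1581/762 ≈ 2.075 → |2.075 − 2.414| = 0.339
3: 1462/617 ≈ 2.370 → |2.370 − 2.414| = 0.044
4: 1309/586 ≈ 2.234 → |2.234 − 2.414| = 0.180

3, 1, 4, 2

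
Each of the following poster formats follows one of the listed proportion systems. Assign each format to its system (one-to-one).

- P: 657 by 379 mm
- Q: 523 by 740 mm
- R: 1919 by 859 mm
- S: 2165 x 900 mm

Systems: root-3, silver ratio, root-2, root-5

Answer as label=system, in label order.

P=root-3, Q=root-2, R=root-5, S=silver ratio

Ratios: P ≈ 1.734; Q ≈ 1.415; R ≈ 2.234; S ≈ 2.406.
Targets: root-3 ≈ 1.732; silver ratio ≈ 2.414; root-2 ≈ 1.414; root-5 ≈ 2.236.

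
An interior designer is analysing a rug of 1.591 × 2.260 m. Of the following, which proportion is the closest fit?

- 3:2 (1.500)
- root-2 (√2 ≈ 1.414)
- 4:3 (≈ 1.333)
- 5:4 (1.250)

root-2

2.260/1.591 ≈ 1.420. Nearest candidates are root-2 (1.414, off by 0.006) and 3:2 (1.500, off by 0.080).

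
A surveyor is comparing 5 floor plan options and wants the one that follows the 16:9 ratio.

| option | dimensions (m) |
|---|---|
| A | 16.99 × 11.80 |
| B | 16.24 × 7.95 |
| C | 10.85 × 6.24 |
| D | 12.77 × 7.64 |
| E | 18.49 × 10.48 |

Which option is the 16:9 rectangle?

E

Ratios (long/short): A ≈ 1.440; B ≈ 2.043; C ≈ 1.739; D ≈ 1.671; E ≈ 1.764.
16:9 ≈ 1.778; option E is nearest (Δ 0.014).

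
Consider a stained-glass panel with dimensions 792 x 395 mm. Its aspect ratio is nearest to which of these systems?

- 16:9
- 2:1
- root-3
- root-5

792/395 ≈ 2.005. Nearest candidates are 2:1 (2.000, off by 0.005) and 16:9 (1.778, off by 0.227).

2:1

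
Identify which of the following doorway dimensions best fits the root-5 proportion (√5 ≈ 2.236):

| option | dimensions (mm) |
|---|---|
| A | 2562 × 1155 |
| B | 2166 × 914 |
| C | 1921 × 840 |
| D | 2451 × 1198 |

A

Ratios (long/short): A ≈ 2.218; B ≈ 2.370; C ≈ 2.287; D ≈ 2.046.
root-5 ≈ 2.236; option A is nearest (Δ 0.018).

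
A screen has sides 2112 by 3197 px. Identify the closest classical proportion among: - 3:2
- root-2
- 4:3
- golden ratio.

Ratio = 3197 / 2112 ≈ 1.514.
Distances: 3:2 1.500 (Δ 0.014); root-2 1.414 (Δ 0.100); 4:3 1.333 (Δ 0.181); golden ratio 1.618 (Δ 0.104).

3:2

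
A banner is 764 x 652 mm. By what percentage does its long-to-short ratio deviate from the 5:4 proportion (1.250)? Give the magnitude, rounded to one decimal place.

6.3%

Ratio = 764 / 652 ≈ 1.1718.
Ideal 5:4 = 1.2500. |1.1718 − 1.2500| / 1.2500 ≈ 6.26% → 6.3%.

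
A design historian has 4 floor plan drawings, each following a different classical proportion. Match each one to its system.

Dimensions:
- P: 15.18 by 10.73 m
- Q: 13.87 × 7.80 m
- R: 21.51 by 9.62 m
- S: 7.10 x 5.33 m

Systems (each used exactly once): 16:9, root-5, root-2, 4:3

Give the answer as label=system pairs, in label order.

P=root-2, Q=16:9, R=root-5, S=4:3

Ratios: P ≈ 1.415; Q ≈ 1.778; R ≈ 2.236; S ≈ 1.332.
Targets: 16:9 ≈ 1.778; root-5 ≈ 2.236; root-2 ≈ 1.414; 4:3 ≈ 1.333.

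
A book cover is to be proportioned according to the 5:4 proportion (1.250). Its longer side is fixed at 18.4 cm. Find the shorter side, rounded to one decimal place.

5:4 = 1.25000.
Shorter side = 18.4 ÷ 1.25000 ≈ 14.720 → 14.7 cm.

14.7 cm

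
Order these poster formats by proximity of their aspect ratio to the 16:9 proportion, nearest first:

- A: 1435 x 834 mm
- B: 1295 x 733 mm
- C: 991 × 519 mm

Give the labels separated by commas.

B, A, C

Ratios: A = 1435 / 834 ≈ 1.721; B = 1295 / 733 ≈ 1.767; C = 991 / 519 ≈ 1.909.
|Δ from 1.778|: A 0.057; B 0.011; C 0.131.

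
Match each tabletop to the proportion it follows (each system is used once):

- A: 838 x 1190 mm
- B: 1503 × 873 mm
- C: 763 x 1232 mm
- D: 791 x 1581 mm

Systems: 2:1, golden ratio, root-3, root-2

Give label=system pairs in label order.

A = 1190/838 ≈ 1.420 → root-2 (1.414)
B = 1503/873 ≈ 1.722 → root-3 (1.732)
C = 1232/763 ≈ 1.615 → golden ratio (1.618)
D = 1581/791 ≈ 1.999 → 2:1 (2.000)

A=root-2, B=root-3, C=golden ratio, D=2:1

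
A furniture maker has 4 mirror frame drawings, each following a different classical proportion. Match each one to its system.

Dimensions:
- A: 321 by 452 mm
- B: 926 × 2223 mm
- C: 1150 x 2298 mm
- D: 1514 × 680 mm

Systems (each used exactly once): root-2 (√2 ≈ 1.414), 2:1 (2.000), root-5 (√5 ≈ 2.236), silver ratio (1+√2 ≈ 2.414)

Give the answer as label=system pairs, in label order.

A=root-2, B=silver ratio, C=2:1, D=root-5

Ratios: A ≈ 1.408; B ≈ 2.401; C ≈ 1.998; D ≈ 2.226.
Targets: root-2 ≈ 1.414; 2:1 ≈ 2.000; root-5 ≈ 2.236; silver ratio ≈ 2.414.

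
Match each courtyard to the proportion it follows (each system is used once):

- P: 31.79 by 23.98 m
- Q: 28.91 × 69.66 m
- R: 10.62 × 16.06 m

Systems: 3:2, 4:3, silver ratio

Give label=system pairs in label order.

P=4:3, Q=silver ratio, R=3:2

P = 31.79/23.98 ≈ 1.326 → 4:3 (1.333)
Q = 69.66/28.91 ≈ 2.410 → silver ratio (2.414)
R = 16.06/10.62 ≈ 1.512 → 3:2 (1.500)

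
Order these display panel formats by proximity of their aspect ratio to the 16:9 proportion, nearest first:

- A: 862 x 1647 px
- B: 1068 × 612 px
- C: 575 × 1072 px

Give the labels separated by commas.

Ratios: A = 1647 / 862 ≈ 1.911; B = 1068 / 612 ≈ 1.745; C = 1072 / 575 ≈ 1.864.
|Δ from 1.778|: A 0.133; B 0.033; C 0.086.

B, C, A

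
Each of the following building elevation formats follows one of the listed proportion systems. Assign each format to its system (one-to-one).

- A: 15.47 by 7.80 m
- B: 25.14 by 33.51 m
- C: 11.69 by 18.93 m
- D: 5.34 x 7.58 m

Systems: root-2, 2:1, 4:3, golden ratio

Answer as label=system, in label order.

Ratios: A ≈ 1.983; B ≈ 1.333; C ≈ 1.619; D ≈ 1.419.
Targets: root-2 ≈ 1.414; 2:1 ≈ 2.000; 4:3 ≈ 1.333; golden ratio ≈ 1.618.

A=2:1, B=4:3, C=golden ratio, D=root-2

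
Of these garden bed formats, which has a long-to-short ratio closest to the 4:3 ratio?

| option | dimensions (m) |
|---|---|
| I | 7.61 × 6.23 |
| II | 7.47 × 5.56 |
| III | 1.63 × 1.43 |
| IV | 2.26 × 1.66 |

II

Ratios (long/short): I ≈ 1.222; II ≈ 1.344; III ≈ 1.140; IV ≈ 1.361.
4:3 ≈ 1.333; option II is nearest (Δ 0.011).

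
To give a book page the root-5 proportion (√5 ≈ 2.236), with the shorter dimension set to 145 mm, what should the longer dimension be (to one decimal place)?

root-5 ≈ 2.23607.
Longer side = 145 × 2.23607 ≈ 324.230 → 324.2 mm.

324.2 mm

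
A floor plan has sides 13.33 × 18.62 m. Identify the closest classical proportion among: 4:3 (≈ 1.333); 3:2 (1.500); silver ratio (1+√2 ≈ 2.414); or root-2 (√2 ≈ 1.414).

18.62/13.33 ≈ 1.397. Nearest candidates are root-2 (1.414, off by 0.017) and 4:3 (1.333, off by 0.064).

root-2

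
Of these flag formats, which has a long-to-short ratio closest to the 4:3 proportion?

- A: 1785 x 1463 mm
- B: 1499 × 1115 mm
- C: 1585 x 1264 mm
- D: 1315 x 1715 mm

B

Target 4:3 ≈ 1.333.
A: 1.220 (Δ0.113)  B: 1.344 (Δ0.011)  C: 1.254 (Δ0.079)  D: 1.304 (Δ0.029)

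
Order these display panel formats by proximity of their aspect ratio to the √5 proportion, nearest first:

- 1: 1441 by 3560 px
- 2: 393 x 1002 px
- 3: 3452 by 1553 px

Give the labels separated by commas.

Ratios: 1 = 3560 / 1441 ≈ 2.471; 2 = 1002 / 393 ≈ 2.550; 3 = 3452 / 1553 ≈ 2.223.
|Δ from 2.236|: 1 0.235; 2 0.314; 3 0.013.

3, 1, 2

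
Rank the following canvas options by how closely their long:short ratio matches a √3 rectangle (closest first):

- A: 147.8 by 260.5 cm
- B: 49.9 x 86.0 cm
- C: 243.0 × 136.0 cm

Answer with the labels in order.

B, A, C

Ratios: A = 260.5 / 147.8 ≈ 1.763; B = 86.0 / 49.9 ≈ 1.723; C = 243.0 / 136.0 ≈ 1.787.
|Δ from 1.732|: A 0.031; B 0.009; C 0.055.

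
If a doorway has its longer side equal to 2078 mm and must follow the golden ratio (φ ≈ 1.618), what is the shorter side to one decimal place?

golden ratio ≈ 1.61803.
Shorter side = 2078 ÷ 1.61803 ≈ 1284.278 → 1284.3 mm.

1284.3 mm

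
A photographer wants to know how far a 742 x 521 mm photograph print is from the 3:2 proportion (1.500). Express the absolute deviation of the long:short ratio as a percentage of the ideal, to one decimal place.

5.1%

Ratio = 742 / 521 ≈ 1.4242.
Ideal 3:2 = 1.5000. |1.4242 − 1.5000| / 1.5000 ≈ 5.05% → 5.1%.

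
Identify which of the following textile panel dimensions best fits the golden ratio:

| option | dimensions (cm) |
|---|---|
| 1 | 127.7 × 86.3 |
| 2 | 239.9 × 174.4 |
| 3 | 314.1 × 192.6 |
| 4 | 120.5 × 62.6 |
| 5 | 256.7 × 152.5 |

Target golden ratio ≈ 1.618.
1: 1.480 (Δ0.138)  2: 1.376 (Δ0.242)  3: 1.631 (Δ0.013)  4: 1.925 (Δ0.307)  5: 1.683 (Δ0.065)

3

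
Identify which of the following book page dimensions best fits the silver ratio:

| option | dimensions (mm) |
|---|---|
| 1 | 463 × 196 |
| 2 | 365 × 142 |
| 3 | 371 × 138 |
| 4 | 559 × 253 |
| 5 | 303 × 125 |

Ratios (long/short): 1 ≈ 2.362; 2 ≈ 2.570; 3 ≈ 2.688; 4 ≈ 2.209; 5 ≈ 2.424.
silver ratio ≈ 2.414; option 5 is nearest (Δ 0.010).

5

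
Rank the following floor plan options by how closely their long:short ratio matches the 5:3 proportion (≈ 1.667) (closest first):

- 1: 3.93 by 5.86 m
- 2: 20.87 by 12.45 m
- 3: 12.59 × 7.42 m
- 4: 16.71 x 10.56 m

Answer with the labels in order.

Ratios: 1 = 5.86 / 3.93 ≈ 1.491; 2 = 20.87 / 12.45 ≈ 1.676; 3 = 12.59 / 7.42 ≈ 1.697; 4 = 16.71 / 10.56 ≈ 1.582.
|Δ from 1.667|: 1 0.176; 2 0.009; 3 0.030; 4 0.085.

2, 3, 4, 1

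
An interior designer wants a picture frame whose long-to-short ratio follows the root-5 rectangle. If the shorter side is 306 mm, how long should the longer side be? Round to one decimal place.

root-5 ≈ 2.23607.
Longer side = 306 × 2.23607 ≈ 684.237 → 684.2 mm.

684.2 mm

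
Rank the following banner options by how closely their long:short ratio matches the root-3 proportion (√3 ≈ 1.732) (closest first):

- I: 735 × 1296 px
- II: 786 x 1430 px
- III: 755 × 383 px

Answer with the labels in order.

I, II, III

I: 1296/735 ≈ 1.763 → |1.763 − 1.732| = 0.031
II: 1430/786 ≈ 1.819 → |1.819 − 1.732| = 0.087
III: 755/383 ≈ 1.971 → |1.971 − 1.732| = 0.239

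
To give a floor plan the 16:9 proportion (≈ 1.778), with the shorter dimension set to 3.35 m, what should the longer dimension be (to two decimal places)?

16:9 ≈ 1.77778.
Longer side = 3.35 × 1.77778 ≈ 5.9556 → 5.96 m.

5.96 m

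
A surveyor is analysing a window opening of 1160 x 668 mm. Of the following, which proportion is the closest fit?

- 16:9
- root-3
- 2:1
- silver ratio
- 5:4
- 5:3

root-3

1160/668 ≈ 1.737. Nearest candidates are root-3 (1.732, off by 0.005) and 16:9 (1.778, off by 0.041).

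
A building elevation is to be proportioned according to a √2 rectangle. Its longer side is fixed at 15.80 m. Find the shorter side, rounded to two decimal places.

11.17 m

root-2 ≈ 1.41421.
Shorter side = 15.80 ÷ 1.41421 ≈ 11.1723 → 11.17 m.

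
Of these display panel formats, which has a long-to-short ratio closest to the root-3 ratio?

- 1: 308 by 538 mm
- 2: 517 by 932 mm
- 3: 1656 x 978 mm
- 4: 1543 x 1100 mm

1

Ratios (long/short): 1 ≈ 1.747; 2 ≈ 1.803; 3 ≈ 1.693; 4 ≈ 1.403.
root-3 ≈ 1.732; option 1 is nearest (Δ 0.015).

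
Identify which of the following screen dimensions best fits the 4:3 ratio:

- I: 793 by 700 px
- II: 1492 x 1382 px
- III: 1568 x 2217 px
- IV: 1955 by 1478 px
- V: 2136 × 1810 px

IV

Target 4:3 ≈ 1.333.
I: 1.133 (Δ0.200)  II: 1.080 (Δ0.253)  III: 1.414 (Δ0.081)  IV: 1.323 (Δ0.010)  V: 1.180 (Δ0.153)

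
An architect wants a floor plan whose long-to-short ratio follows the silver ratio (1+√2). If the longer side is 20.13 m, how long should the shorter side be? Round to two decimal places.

8.34 m

silver ratio ≈ 2.41421.
Shorter side = 20.13 ÷ 2.41421 ≈ 8.3381 → 8.34 m.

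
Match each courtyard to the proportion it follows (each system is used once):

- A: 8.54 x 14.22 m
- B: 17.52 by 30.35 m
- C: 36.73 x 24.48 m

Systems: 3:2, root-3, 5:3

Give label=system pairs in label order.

A = 14.22/8.54 ≈ 1.665 → 5:3 (1.667)
B = 30.35/17.52 ≈ 1.732 → root-3 (1.732)
C = 36.73/24.48 ≈ 1.500 → 3:2 (1.500)

A=5:3, B=root-3, C=3:2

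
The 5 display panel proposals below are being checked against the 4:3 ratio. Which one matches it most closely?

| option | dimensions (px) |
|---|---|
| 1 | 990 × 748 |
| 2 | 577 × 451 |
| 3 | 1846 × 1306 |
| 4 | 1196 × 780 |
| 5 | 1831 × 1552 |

Ratios (long/short): 1 ≈ 1.324; 2 ≈ 1.279; 3 ≈ 1.413; 4 ≈ 1.533; 5 ≈ 1.180.
4:3 ≈ 1.333; option 1 is nearest (Δ 0.009).

1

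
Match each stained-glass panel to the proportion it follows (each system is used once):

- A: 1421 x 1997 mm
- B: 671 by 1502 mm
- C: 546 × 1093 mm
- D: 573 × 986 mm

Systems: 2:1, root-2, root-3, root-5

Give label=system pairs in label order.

A=root-2, B=root-5, C=2:1, D=root-3

A = 1997/1421 ≈ 1.405 → root-2 (1.414)
B = 1502/671 ≈ 2.238 → root-5 (2.236)
C = 1093/546 ≈ 2.002 → 2:1 (2.000)
D = 986/573 ≈ 1.721 → root-3 (1.732)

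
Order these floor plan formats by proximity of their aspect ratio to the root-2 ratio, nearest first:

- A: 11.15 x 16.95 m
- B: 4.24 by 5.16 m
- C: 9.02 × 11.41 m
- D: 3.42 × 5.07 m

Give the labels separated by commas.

D, A, C, B

A: 16.95/11.15 ≈ 1.520 → |1.520 − 1.414| = 0.106
B: 5.16/4.24 ≈ 1.217 → |1.217 − 1.414| = 0.197
C: 11.41/9.02 ≈ 1.265 → |1.265 − 1.414| = 0.149
D: 5.07/3.42 ≈ 1.482 → |1.482 − 1.414| = 0.068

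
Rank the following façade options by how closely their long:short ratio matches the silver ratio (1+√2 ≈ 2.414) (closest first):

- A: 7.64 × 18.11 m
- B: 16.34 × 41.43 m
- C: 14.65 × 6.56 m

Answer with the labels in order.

Ratios: A = 18.11 / 7.64 ≈ 2.370; B = 41.43 / 16.34 ≈ 2.535; C = 14.65 / 6.56 ≈ 2.233.
|Δ from 2.414|: A 0.044; B 0.121; C 0.181.

A, B, C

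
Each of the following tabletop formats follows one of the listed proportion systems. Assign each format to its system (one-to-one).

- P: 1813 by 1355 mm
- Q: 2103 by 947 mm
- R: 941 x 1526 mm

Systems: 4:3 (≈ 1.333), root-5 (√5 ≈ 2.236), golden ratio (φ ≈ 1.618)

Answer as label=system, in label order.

P = 1813/1355 ≈ 1.338 → 4:3 (1.333)
Q = 2103/947 ≈ 2.221 → root-5 (2.236)
R = 1526/941 ≈ 1.622 → golden ratio (1.618)

P=4:3, Q=root-5, R=golden ratio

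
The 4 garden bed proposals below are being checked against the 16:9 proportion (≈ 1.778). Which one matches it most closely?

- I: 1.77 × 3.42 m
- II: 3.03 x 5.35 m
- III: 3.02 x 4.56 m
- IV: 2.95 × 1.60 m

Ratios (long/short): I ≈ 1.932; II ≈ 1.766; III ≈ 1.510; IV ≈ 1.844.
16:9 ≈ 1.778; option II is nearest (Δ 0.012).

II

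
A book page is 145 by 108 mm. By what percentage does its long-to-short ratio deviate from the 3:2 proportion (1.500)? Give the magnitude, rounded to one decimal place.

10.5%

Ratio = 145 / 108 ≈ 1.3426.
Ideal 3:2 = 1.5000. |1.3426 − 1.5000| / 1.5000 ≈ 10.49% → 10.5%.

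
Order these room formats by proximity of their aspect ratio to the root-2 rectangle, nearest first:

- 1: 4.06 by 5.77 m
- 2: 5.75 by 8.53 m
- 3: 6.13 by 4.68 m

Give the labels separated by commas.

1: 5.77/4.06 ≈ 1.421 → |1.421 − 1.414| = 0.007
2: 8.53/5.75 ≈ 1.483 → |1.483 − 1.414| = 0.069
3: 6.13/4.68 ≈ 1.310 → |1.310 − 1.414| = 0.104

1, 2, 3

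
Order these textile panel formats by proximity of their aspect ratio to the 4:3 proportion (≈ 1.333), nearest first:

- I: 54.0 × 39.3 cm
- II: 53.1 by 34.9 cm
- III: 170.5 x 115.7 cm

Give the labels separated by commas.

I, III, II

Ratios: I = 54.0 / 39.3 ≈ 1.374; II = 53.1 / 34.9 ≈ 1.521; III = 170.5 / 115.7 ≈ 1.474.
|Δ from 1.333|: I 0.041; II 0.188; III 0.141.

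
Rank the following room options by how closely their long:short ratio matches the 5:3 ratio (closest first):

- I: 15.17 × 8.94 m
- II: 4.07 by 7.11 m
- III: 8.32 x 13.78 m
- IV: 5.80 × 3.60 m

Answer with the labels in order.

III, I, IV, II

Ratios: I = 15.17 / 8.94 ≈ 1.697; II = 7.11 / 4.07 ≈ 1.747; III = 13.78 / 8.32 ≈ 1.656; IV = 5.80 / 3.60 ≈ 1.611.
|Δ from 1.667|: I 0.030; II 0.080; III 0.011; IV 0.056.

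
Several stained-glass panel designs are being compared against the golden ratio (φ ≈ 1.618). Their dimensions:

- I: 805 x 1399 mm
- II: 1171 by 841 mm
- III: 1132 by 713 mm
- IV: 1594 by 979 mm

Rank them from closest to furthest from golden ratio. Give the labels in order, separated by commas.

I: 1399/805 ≈ 1.738 → |1.738 − 1.618| = 0.120
II: 1171/841 ≈ 1.392 → |1.392 − 1.618| = 0.226
III: 1132/713 ≈ 1.588 → |1.588 − 1.618| = 0.030
IV: 1594/979 ≈ 1.628 → |1.628 − 1.618| = 0.010

IV, III, I, II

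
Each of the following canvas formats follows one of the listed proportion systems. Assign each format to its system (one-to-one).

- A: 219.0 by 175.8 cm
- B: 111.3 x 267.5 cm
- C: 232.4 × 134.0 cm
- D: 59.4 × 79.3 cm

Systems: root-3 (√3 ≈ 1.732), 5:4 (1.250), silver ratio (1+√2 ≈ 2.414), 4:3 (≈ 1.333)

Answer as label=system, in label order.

A=5:4, B=silver ratio, C=root-3, D=4:3

Ratios: A ≈ 1.246; B ≈ 2.403; C ≈ 1.734; D ≈ 1.335.
Targets: root-3 ≈ 1.732; 5:4 ≈ 1.250; silver ratio ≈ 2.414; 4:3 ≈ 1.333.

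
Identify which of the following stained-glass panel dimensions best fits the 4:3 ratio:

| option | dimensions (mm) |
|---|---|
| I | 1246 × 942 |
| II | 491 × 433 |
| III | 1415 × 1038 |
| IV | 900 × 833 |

I

Target 4:3 ≈ 1.333.
I: 1.323 (Δ0.010)  II: 1.134 (Δ0.199)  III: 1.363 (Δ0.030)  IV: 1.080 (Δ0.253)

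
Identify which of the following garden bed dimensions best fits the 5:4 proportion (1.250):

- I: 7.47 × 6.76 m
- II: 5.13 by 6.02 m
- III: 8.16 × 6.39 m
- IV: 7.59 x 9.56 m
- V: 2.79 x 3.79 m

IV

Ratios (long/short): I ≈ 1.105; II ≈ 1.173; III ≈ 1.277; IV ≈ 1.260; V ≈ 1.358.
5:4 ≈ 1.250; option IV is nearest (Δ 0.010).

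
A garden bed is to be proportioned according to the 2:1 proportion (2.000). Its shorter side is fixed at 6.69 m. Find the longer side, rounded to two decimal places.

13.38 m

2:1 = 2.00000.
Longer side = 6.69 × 2.00000 ≈ 13.3800 → 13.38 m.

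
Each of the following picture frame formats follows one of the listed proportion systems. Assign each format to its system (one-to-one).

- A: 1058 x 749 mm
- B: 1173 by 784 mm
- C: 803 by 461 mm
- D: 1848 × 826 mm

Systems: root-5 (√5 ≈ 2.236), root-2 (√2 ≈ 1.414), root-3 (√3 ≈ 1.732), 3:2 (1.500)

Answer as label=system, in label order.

A=root-2, B=3:2, C=root-3, D=root-5

A = 1058/749 ≈ 1.413 → root-2 (1.414)
B = 1173/784 ≈ 1.496 → 3:2 (1.500)
C = 803/461 ≈ 1.742 → root-3 (1.732)
D = 1848/826 ≈ 2.237 → root-5 (2.236)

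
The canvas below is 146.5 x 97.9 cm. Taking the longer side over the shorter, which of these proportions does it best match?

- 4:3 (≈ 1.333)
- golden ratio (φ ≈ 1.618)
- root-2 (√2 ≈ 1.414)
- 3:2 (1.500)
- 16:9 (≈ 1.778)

3:2

146.5/97.9 ≈ 1.496. Nearest candidates are 3:2 (1.500, off by 0.004) and root-2 (1.414, off by 0.082).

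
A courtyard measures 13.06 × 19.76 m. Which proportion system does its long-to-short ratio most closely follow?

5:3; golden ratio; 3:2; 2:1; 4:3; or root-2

Ratio = 19.76 / 13.06 ≈ 1.513.
Distances: 5:3 1.667 (Δ 0.154); golden ratio 1.618 (Δ 0.105); 3:2 1.500 (Δ 0.013); 2:1 2.000 (Δ 0.487); 4:3 1.333 (Δ 0.180); root-2 1.414 (Δ 0.099).

3:2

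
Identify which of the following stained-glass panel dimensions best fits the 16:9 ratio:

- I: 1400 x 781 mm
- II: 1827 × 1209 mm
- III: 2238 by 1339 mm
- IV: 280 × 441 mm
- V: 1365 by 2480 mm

Ratios (long/short): I ≈ 1.793; II ≈ 1.511; III ≈ 1.671; IV ≈ 1.575; V ≈ 1.817.
16:9 ≈ 1.778; option I is nearest (Δ 0.015).

I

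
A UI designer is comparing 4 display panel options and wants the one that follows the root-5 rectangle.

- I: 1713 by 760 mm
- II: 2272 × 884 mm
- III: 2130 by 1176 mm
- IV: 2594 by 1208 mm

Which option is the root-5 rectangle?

Target root-5 ≈ 2.236.
I: 2.254 (Δ0.018)  II: 2.570 (Δ0.334)  III: 1.811 (Δ0.425)  IV: 2.147 (Δ0.089)

I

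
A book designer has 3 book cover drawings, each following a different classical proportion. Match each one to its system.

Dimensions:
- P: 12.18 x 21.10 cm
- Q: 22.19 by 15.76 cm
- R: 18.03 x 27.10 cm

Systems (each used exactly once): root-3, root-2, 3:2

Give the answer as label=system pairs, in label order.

P=root-3, Q=root-2, R=3:2

Ratios: P ≈ 1.732; Q ≈ 1.408; R ≈ 1.503.
Targets: root-3 ≈ 1.732; root-2 ≈ 1.414; 3:2 ≈ 1.500.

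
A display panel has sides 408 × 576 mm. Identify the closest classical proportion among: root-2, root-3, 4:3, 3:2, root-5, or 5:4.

root-2

Ratio = 576 / 408 ≈ 1.412.
Distances: root-2 1.414 (Δ 0.002); root-3 1.732 (Δ 0.320); 4:3 1.333 (Δ 0.079); 3:2 1.500 (Δ 0.088); root-5 2.236 (Δ 0.824); 5:4 1.250 (Δ 0.162).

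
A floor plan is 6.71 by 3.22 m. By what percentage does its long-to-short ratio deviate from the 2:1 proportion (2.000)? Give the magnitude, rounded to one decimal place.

Ratio = 6.71 / 3.22 ≈ 2.0839.
Ideal 2:1 = 2.0000. |2.0839 − 2.0000| / 2.0000 ≈ 4.19% → 4.2%.

4.2%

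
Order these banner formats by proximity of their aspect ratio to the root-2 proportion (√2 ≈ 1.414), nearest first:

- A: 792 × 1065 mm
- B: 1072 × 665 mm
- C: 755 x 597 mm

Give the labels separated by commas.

A: 1065/792 ≈ 1.345 → |1.345 − 1.414| = 0.069
B: 1072/665 ≈ 1.612 → |1.612 − 1.414| = 0.198
C: 755/597 ≈ 1.265 → |1.265 − 1.414| = 0.149

A, C, B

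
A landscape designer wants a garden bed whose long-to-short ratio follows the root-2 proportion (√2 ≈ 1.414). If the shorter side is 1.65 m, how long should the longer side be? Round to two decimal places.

root-2 ≈ 1.41421.
Longer side = 1.65 × 1.41421 ≈ 2.3334 → 2.33 m.

2.33 m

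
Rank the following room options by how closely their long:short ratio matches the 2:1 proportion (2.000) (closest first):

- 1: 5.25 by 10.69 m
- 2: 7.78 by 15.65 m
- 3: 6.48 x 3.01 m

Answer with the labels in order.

1: 10.69/5.25 ≈ 2.036 → |2.036 − 2.000| = 0.036
2: 15.65/7.78 ≈ 2.012 → |2.012 − 2.000| = 0.012
3: 6.48/3.01 ≈ 2.153 → |2.153 − 2.000| = 0.153

2, 1, 3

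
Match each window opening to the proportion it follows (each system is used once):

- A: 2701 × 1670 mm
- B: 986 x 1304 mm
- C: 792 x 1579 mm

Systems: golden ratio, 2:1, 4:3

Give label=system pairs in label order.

A=golden ratio, B=4:3, C=2:1

A = 2701/1670 ≈ 1.617 → golden ratio (1.618)
B = 1304/986 ≈ 1.323 → 4:3 (1.333)
C = 1579/792 ≈ 1.994 → 2:1 (2.000)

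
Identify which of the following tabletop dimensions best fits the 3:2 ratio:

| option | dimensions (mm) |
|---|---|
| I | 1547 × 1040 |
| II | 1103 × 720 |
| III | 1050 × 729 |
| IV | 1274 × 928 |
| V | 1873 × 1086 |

I

Ratios (long/short): I ≈ 1.488; II ≈ 1.532; III ≈ 1.440; IV ≈ 1.373; V ≈ 1.725.
3:2 ≈ 1.500; option I is nearest (Δ 0.012).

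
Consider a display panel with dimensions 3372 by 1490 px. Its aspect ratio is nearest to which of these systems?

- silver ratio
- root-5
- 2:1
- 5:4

3372/1490 ≈ 2.263. Nearest candidates are root-5 (2.236, off by 0.027) and silver ratio (2.414, off by 0.151).

root-5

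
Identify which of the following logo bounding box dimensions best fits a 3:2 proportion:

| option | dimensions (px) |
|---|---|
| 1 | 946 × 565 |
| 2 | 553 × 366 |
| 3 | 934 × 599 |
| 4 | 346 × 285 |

Ratios (long/short): 1 ≈ 1.674; 2 ≈ 1.511; 3 ≈ 1.559; 4 ≈ 1.214.
3:2 ≈ 1.500; option 2 is nearest (Δ 0.011).

2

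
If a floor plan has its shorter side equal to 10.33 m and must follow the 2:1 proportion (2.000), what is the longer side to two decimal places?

2:1 = 2.00000.
Longer side = 10.33 × 2.00000 ≈ 20.6600 → 20.66 m.

20.66 m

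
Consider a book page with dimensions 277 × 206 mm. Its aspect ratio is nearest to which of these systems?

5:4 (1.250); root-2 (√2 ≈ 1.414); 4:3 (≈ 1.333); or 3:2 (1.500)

Ratio = 277 / 206 ≈ 1.345.
Distances: 5:4 1.250 (Δ 0.095); root-2 1.414 (Δ 0.069); 4:3 1.333 (Δ 0.012); 3:2 1.500 (Δ 0.155).

4:3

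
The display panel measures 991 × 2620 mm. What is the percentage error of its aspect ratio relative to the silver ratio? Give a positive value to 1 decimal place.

Ratio = 2620 / 991 ≈ 2.6438.
Ideal silver ratio ≈ 2.4142. |2.6438 − 2.4142| / 2.4142 ≈ 9.51% → 9.5%.

9.5%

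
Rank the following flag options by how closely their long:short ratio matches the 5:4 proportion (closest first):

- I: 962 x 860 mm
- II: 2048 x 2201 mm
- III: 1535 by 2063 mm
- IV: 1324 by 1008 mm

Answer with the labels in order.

I: 962/860 ≈ 1.119 → |1.119 − 1.250| = 0.131
II: 2201/2048 ≈ 1.075 → |1.075 − 1.250| = 0.175
III: 2063/1535 ≈ 1.344 → |1.344 − 1.250| = 0.094
IV: 1324/1008 ≈ 1.313 → |1.313 − 1.250| = 0.063

IV, III, I, II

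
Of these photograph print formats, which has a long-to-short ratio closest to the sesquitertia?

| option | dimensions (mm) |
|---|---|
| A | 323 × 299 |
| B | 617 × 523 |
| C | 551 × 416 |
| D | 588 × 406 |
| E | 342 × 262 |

C

Target 4:3 ≈ 1.333.
A: 1.080 (Δ0.253)  B: 1.180 (Δ0.153)  C: 1.325 (Δ0.008)  D: 1.448 (Δ0.115)  E: 1.305 (Δ0.028)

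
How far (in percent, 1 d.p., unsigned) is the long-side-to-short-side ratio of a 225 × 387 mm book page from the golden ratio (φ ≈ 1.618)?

Ratio = 387 / 225 ≈ 1.7200.
Ideal golden ratio ≈ 1.6180. |1.7200 − 1.6180| / 1.6180 ≈ 6.30% → 6.3%.

6.3%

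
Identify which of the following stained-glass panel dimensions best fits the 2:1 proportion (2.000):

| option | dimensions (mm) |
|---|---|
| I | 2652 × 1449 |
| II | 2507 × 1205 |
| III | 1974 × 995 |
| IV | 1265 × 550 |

III

Target 2:1 ≈ 2.000.
I: 1.830 (Δ0.170)  II: 2.080 (Δ0.080)  III: 1.984 (Δ0.016)  IV: 2.300 (Δ0.300)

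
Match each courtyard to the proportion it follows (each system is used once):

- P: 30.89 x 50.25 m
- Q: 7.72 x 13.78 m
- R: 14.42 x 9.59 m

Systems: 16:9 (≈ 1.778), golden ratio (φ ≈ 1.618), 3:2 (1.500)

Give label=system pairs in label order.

Ratios: P ≈ 1.627; Q ≈ 1.785; R ≈ 1.504.
Targets: 16:9 ≈ 1.778; golden ratio ≈ 1.618; 3:2 ≈ 1.500.

P=golden ratio, Q=16:9, R=3:2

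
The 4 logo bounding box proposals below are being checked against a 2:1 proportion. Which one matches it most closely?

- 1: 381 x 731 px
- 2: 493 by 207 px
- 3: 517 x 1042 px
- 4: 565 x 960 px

Ratios (long/short): 1 ≈ 1.919; 2 ≈ 2.382; 3 ≈ 2.015; 4 ≈ 1.699.
2:1 ≈ 2.000; option 3 is nearest (Δ 0.015).

3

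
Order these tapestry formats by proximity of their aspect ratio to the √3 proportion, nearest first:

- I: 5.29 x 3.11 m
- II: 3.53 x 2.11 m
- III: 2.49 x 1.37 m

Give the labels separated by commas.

I, II, III

Ratios: I = 5.29 / 3.11 ≈ 1.701; II = 3.53 / 2.11 ≈ 1.673; III = 2.49 / 1.37 ≈ 1.818.
|Δ from 1.732|: I 0.031; II 0.059; III 0.086.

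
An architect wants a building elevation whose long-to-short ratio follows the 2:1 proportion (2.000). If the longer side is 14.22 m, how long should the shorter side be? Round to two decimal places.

2:1 = 2.00000.
Shorter side = 14.22 ÷ 2.00000 ≈ 7.1100 → 7.11 m.

7.11 m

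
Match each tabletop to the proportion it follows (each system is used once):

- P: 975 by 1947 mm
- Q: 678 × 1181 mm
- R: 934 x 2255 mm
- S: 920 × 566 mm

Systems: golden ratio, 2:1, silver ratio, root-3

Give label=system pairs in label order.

P=2:1, Q=root-3, R=silver ratio, S=golden ratio

P = 1947/975 ≈ 1.997 → 2:1 (2.000)
Q = 1181/678 ≈ 1.742 → root-3 (1.732)
R = 2255/934 ≈ 2.414 → silver ratio (2.414)
S = 920/566 ≈ 1.625 → golden ratio (1.618)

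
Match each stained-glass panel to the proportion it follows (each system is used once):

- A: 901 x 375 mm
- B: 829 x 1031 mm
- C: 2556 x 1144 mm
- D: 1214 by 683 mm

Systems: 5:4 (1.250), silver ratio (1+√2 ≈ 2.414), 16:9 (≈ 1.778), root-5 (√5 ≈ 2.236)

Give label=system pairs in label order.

Ratios: A ≈ 2.403; B ≈ 1.244; C ≈ 2.234; D ≈ 1.777.
Targets: 5:4 ≈ 1.250; silver ratio ≈ 2.414; 16:9 ≈ 1.778; root-5 ≈ 2.236.

A=silver ratio, B=5:4, C=root-5, D=16:9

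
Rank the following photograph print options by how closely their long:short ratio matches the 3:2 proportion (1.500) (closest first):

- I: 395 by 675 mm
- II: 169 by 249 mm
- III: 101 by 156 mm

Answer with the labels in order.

I: 675/395 ≈ 1.709 → |1.709 − 1.500| = 0.209
II: 249/169 ≈ 1.473 → |1.473 − 1.500| = 0.027
III: 156/101 ≈ 1.545 → |1.545 − 1.500| = 0.045

II, III, I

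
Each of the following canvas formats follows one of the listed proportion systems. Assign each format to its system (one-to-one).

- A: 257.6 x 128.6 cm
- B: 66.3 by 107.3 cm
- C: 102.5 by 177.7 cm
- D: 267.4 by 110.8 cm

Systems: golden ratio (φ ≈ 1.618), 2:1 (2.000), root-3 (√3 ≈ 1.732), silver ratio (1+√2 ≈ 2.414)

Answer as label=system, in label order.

A=2:1, B=golden ratio, C=root-3, D=silver ratio

A = 257.6/128.6 ≈ 2.003 → 2:1 (2.000)
B = 107.3/66.3 ≈ 1.618 → golden ratio (1.618)
C = 177.7/102.5 ≈ 1.734 → root-3 (1.732)
D = 267.4/110.8 ≈ 2.413 → silver ratio (2.414)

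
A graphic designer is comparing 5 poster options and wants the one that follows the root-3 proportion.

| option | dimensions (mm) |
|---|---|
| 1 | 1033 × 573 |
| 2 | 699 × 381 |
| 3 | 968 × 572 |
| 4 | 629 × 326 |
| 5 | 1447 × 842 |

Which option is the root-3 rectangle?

Ratios (long/short): 1 ≈ 1.803; 2 ≈ 1.835; 3 ≈ 1.692; 4 ≈ 1.929; 5 ≈ 1.719.
root-3 ≈ 1.732; option 5 is nearest (Δ 0.013).

5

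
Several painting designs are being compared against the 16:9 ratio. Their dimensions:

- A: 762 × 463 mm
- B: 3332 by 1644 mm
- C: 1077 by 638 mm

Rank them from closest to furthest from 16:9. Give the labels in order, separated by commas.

A: 762/463 ≈ 1.646 → |1.646 − 1.778| = 0.132
B: 3332/1644 ≈ 2.027 → |2.027 − 1.778| = 0.249
C: 1077/638 ≈ 1.688 → |1.688 − 1.778| = 0.090

C, A, B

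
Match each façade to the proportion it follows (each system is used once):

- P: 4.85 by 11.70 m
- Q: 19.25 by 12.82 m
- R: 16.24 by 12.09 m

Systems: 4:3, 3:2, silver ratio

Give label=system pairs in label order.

P=silver ratio, Q=3:2, R=4:3

Ratios: P ≈ 2.412; Q ≈ 1.502; R ≈ 1.343.
Targets: 4:3 ≈ 1.333; 3:2 ≈ 1.500; silver ratio ≈ 2.414.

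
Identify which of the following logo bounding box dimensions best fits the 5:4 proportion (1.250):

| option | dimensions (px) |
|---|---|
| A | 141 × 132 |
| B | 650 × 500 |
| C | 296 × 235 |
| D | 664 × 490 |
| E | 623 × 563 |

C

Target 5:4 ≈ 1.250.
A: 1.068 (Δ0.182)  B: 1.300 (Δ0.050)  C: 1.260 (Δ0.010)  D: 1.355 (Δ0.105)  E: 1.107 (Δ0.143)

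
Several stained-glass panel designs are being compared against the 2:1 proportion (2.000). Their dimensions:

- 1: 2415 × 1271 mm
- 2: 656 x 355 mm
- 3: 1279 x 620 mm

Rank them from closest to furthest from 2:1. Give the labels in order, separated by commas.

Ratios: 1 = 2415 / 1271 ≈ 1.900; 2 = 656 / 355 ≈ 1.848; 3 = 1279 / 620 ≈ 2.063.
|Δ from 2.000|: 1 0.100; 2 0.152; 3 0.063.

3, 1, 2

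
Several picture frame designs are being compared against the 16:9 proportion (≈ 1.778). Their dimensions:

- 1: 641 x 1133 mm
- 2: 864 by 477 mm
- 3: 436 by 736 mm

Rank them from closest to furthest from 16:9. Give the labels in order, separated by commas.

Ratios: 1 = 1133 / 641 ≈ 1.768; 2 = 864 / 477 ≈ 1.811; 3 = 736 / 436 ≈ 1.688.
|Δ from 1.778|: 1 0.010; 2 0.033; 3 0.090.

1, 2, 3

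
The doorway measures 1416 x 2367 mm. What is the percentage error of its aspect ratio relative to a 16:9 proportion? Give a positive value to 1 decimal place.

Ratio = 2367 / 1416 ≈ 1.6716.
Ideal 16:9 ≈ 1.7778. |1.6716 − 1.7778| / 1.7778 ≈ 5.97% → 6.0%.

6.0%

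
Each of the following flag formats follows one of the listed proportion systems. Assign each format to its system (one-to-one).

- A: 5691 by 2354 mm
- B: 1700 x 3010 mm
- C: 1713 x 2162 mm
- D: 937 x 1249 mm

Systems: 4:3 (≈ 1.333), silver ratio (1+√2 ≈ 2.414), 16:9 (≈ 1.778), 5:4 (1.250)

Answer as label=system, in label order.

A = 5691/2354 ≈ 2.418 → silver ratio (2.414)
B = 3010/1700 ≈ 1.771 → 16:9 (1.778)
C = 2162/1713 ≈ 1.262 → 5:4 (1.250)
D = 1249/937 ≈ 1.333 → 4:3 (1.333)

A=silver ratio, B=16:9, C=5:4, D=4:3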